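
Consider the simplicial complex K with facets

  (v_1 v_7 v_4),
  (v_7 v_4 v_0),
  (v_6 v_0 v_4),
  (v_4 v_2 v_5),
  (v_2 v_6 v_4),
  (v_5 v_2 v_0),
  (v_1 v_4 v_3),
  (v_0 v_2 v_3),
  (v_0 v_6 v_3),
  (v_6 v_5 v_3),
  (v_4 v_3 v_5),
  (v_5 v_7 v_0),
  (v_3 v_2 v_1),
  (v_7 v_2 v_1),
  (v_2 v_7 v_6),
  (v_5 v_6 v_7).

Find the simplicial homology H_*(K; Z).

H_0 = Z,  H_1 = Z^2,  H_2 = Z.

Order the vertices as v_0 < v_1 < v_2 < v_3 < v_4 < v_5 < v_6 < v_7. Listing each simplex with vertices in this order, K has dimension 2 with simplices:

  0-simplices (8): [v_0], [v_1], [v_2], [v_3], [v_4], [v_5], [v_6], [v_7]
  1-simplices (24): (24 of them)
  2-simplices (16): (16 of them)

so the chain groups are C_0 ≅ Z^8, C_1 ≅ Z^24, C_2 ≅ Z^16.

∂_1: C_1 → C_0 maps an edge to its endpoints' difference, ∂[p,q] = q − p. For instance
  ∂[v_6,v_7] = [v_7] − [v_6].
The 8×24 boundary matrix has rank 7 and Smith normal form diag(1,1,1,1,1,1,1).

Boundary ∂_2: C_2 → C_1 acts by ∂[p,q,r] = [q,r] − [p,r] + [p,q]. For instance
  ∂[v_0,v_4,v_6] = [v_4,v_6] − [v_0,v_6] + [v_0,v_4],
  ∂[v_1,v_2,v_3] = [v_2,v_3] − [v_1,v_3] + [v_1,v_2].
The 24×16 boundary matrix has rank 15 and Smith normal form diag(1,1,1,1,1,1,1,1,1,1,1,1,1,1,1).

Now H_k = ker ∂_k / im ∂_{k+1}, so:

  H_0: rank C_0 − rank ∂_1 = 8 − 7 = 1, and the invariant factors of ∂_1 are all 1, so H_0 = Z.
  H_1: rank ker ∂_1 − rank ∂_2 = (24 − 7) − 15 = 2, and the invariant factors of ∂_2 are all 1, so H_1 = Z^2.
  H_2: rank ker ∂_2 − rank ∂_3 = (16 − 15) − 0 = 1, and there is no ∂_3, so H_2 = Z.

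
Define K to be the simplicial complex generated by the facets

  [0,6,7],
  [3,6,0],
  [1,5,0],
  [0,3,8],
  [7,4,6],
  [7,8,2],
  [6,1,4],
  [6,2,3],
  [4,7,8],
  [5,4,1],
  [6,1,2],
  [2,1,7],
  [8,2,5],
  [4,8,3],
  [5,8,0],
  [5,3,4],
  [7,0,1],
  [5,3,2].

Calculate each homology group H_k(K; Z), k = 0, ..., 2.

Take the total order 0 < 1 < 2 < 3 < 4 < 5 < 6 < 7 < 8 on the vertex set. Then K (dimension 2) consists of the simplices:

  0-simplices (9): [0], [1], [2], [3], [4], [5], [6], [7], [8]
  1-simplices (27): (27 of them)
  2-simplices (18): [0,1,5], [0,1,7], [0,3,6], [0,3,8], [0,5,8], [0,6,7], [1,2,6], [1,2,7], [1,4,5], [1,4,6], [2,3,5], [2,3,6], [2,5,8], [2,7,8], [3,4,5], [3,4,8], [4,6,7], [4,7,8]

Hence C_0 ≅ Z^9, C_1 ≅ Z^27, C_2 ≅ Z^18.

The boundary map ∂_1: C_1 → C_0 is given by ∂[p,q] = [q] − [p]. For instance
  ∂[6,7] = [7] − [6].
As a 9×27 matrix over Z this has rank 8, with invariant factors (1,1,1,1,1,1,1,1).

∂_2: C_2 → C_1 maps a triangle to the signed sum of its edges. For instance
  ∂[0,6,7] = [6,7] − [0,7] + [0,6],
  ∂[0,3,8] = [3,8] − [0,8] + [0,3].
The resulting 27×18 matrix has rank 18, and its Smith normal form has invariant factors (1,1,1,1,1,1,1,1,1,1,1,1,1,1,1,1,1,2).

Reading off H_k = ker ∂_k / im ∂_{k+1}:

  H_0: rank C_0 − rank ∂_1 = 9 − 8 = 1, and the invariant factors of ∂_1 are all 1, so H_0 ≅ Z.
  H_1: rank ker ∂_1 − rank ∂_2 = (27 − 8) − 18 = 1, and ∂_2 has invariant factor 2 > 1, so H_1 ≅ Z ⊕ Z/2Z.
  H_2: rank ker ∂_2 − rank ∂_3 = (18 − 18) − 0 = 0, and there is no ∂_3, so H_2 ≅ 0.

(K is a triangulation of the Klein bottle.)

H_0 = Z,  H_1 = Z ⊕ Z/2Z,  H_2 = 0.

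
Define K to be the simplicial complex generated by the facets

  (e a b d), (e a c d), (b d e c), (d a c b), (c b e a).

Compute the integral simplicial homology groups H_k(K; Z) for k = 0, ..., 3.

Fix the vertex order a < b < c < d < e and write every simplex with vertices in increasing order. Then dim K = 3 and the simplices of K are:

  0-simplices (5): a, b, c, d, e
  1-simplices (10): ab, ac, ad, ae, bc, bd, be, cd, ce, de
  2-simplices (10): abc, abd, abe, acd, ace, ade, bcd, bce, bde, cde
  3-simplices (5): abcd, abce, abde, acde, bcde

so the chain groups are C_0 ≅ Z^5, C_1 ≅ Z^10, C_2 ≅ Z^10, C_3 ≅ Z^5.

Boundary ∂_1: C_1 → C_0 maps an edge to its endpoints' difference, ∂[p,q] = q − p. For instance
  ∂bc = c − b.
The resulting 5×10 matrix has rank 4, and its Smith normal form has invariant factors (1,1,1,1).

Boundary ∂_2: C_2 → C_1 sends each 2-simplex [p,q,r] to [q,r] − [p,r] + [p,q]. For instance
  ∂bce = ce − be + bc,
  ∂abd = bd − ad + ab.
This gives a 10×10 integer matrix of rank 6; reducing to Smith normal form yields diagonal entries (1,1,1,1,1,1).

The boundary map ∂_3: C_3 → C_2 sends each 3-simplex σ to the alternating sum Σ_i (−1)^i (σ with its i-th vertex removed). For instance
  ∂abde = bde − ade + abe − abd,
  ∂abce = bce − ace + abe − abc.
The 10×5 boundary matrix has rank 4 and Smith normal form diag(1,1,1,1).

From H_k ≅ ker(∂_k) / im(∂_{k+1}) we obtain:

  H_0: rank C_0 − rank ∂_1 = 5 − 4 = 1, and the invariant factors of ∂_1 are all 1, so H_0 = Z.
  H_1: rank ker ∂_1 − rank ∂_2 = (10 − 4) − 6 = 0, and the invariant factors of ∂_2 are all 1, so H_1 = 0.
  H_2: rank ker ∂_2 − rank ∂_3 = (10 − 6) − 4 = 0, and the invariant factors of ∂_3 are all 1, so H_2 = 0.
  H_3: rank ker ∂_3 − rank ∂_4 = (5 − 4) − 0 = 1, and there is no ∂_4, so H_3 = Z.

(K is a triangulation of the 3-sphere S^3.)

H_0 = Z,  H_1 = 0,  H_2 = 0,  H_3 = Z.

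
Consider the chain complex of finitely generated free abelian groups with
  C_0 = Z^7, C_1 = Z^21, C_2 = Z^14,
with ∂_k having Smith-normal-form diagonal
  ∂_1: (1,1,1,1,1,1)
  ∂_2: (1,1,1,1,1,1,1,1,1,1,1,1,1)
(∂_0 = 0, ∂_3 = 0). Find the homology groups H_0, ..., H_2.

H_0 = Z,  H_1 = Z^2,  H_2 = Z.

H_0: b_0 = 7 − 0 − 6 = 1; torsion from ∂_1 factors > 1: none. So H_0 = Z.
H_1: b_1 = 21 − 6 − 13 = 2; torsion from ∂_2 factors > 1: none. So H_1 = Z^2.
H_2: b_2 = 14 − 13 − 0 = 1; torsion from ∂_3 factors > 1: none. So H_2 = Z.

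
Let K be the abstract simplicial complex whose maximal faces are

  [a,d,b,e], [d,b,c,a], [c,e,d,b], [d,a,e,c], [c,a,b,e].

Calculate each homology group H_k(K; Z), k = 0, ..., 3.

Fix the vertex order a < b < c < d < e and write every simplex with vertices in increasing order. Then dim K = 3 and the simplices of K are:

  0-simplices (5): a, b, c, d, e
  1-simplices (10): ab, ac, ad, ae, bc, bd, be, cd, ce, de
  2-simplices (10): abc, abd, abe, acd, ace, ade, bcd, bce, bde, cde
  3-simplices (5): abcd, abce, abde, acde, bcde

giving chain groups C_0 ≅ Z^5, C_1 ≅ Z^10, C_2 ≅ Z^10, C_3 ≅ Z^5.

Boundary ∂_1: C_1 → C_0 maps an edge to its endpoints' difference, ∂[p,q] = q − p.
The 5×10 boundary matrix has rank 4 and Smith normal form diag(1,1,1,1).

Boundary ∂_2: C_2 → C_1 maps a triangle to the signed sum of its edges. For instance
  ∂bce = ce − be + bc,
  ∂ade = de − ae + ad.
This gives a 10×10 integer matrix of rank 6; reducing to Smith normal form yields diagonal entries (1,1,1,1,1,1).

The boundary map ∂_3: C_3 → C_2 sends each 3-simplex σ to the alternating sum Σ_i (−1)^i (σ with its i-th vertex removed). For instance
  ∂acde = cde − ade + ace − acd,
  ∂abde = bde − ade + abe − abd.
As a 10×5 matrix over Z this has rank 4, with invariant factors (1,1,1,1).

From H_k ≅ ker(∂_k) / im(∂_{k+1}) we obtain:

  H_0: rank C_0 − rank ∂_1 = 5 − 4 = 1, and the invariant factors of ∂_1 are all 1, so H_0 ≅ Z.
  H_1: rank ker ∂_1 − rank ∂_2 = (10 − 4) − 6 = 0, and the invariant factors of ∂_2 are all 1, so H_1 ≅ 0.
  H_2: rank ker ∂_2 − rank ∂_3 = (10 − 6) − 4 = 0, and the invariant factors of ∂_3 are all 1, so H_2 ≅ 0.
  H_3: rank ker ∂_3 − rank ∂_4 = (5 − 4) − 0 = 1, and there is no ∂_4, so H_3 ≅ Z.

(K is a triangulation of the 3-sphere S^3.)

H_0 ≅ Z,  H_1 = 0,  H_2 = 0,  H_3 ≅ Z.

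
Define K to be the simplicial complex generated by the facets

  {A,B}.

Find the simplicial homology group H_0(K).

H_0 = Z.

Take the total order A < B on the vertex set. Then K (dimension 1) consists of the simplices:

  0-simplices (2): A, B
  1-simplices (1): AB

giving chain groups C_0 ≅ Z^2, C_1 ≅ Z^1.

The boundary map ∂_1: C_1 → C_0 sends each edge [p,q] (with p < q) to q − p. For instance
  ∂AB = B − A.
As a 2×1 matrix over Z this has rank 1, with invariant factors (1).

Reading off H_k = ker ∂_k / im ∂_{k+1}:

  H_0: rank C_0 − rank ∂_1 = 2 − 1 = 1, and the invariant factors of ∂_1 are all 1, so H_0 = Z.

(K is a triangulation of the 1-simplex.)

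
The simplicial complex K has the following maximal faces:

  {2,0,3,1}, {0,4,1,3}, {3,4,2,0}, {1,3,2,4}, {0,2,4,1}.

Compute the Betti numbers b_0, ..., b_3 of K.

b_0 = 1, b_1 = 0, b_2 = 0, b_3 = 1.

Order the vertices as 0 < 1 < 2 < 3 < 4. Listing each simplex with vertices in this order, K has dimension 3 with simplices:

  0-simplices (5): [0], [1], [2], [3], [4]
  1-simplices (10): [0,1], [0,2], [0,3], [0,4], [1,2], [1,3], [1,4], [2,3], [2,4], [3,4]
  2-simplices (10): [0,1,2], [0,1,3], [0,1,4], [0,2,3], [0,2,4], [0,3,4], [1,2,3], [1,2,4], [1,3,4], [2,3,4]
  3-simplices (5): [0,1,2,3], [0,1,2,4], [0,1,3,4], [0,2,3,4], [1,2,3,4]

so the chain groups are C_0 ≅ Z^5, C_1 ≅ Z^10, C_2 ≅ Z^10, C_3 ≅ Z^5.

∂_1: C_1 → C_0 maps an edge to its endpoints' difference, ∂[p,q] = q − p. For instance
  ∂[2,3] = [3] − [2].
This gives a 5×10 integer matrix of rank 4; reducing to Smith normal form yields diagonal entries (1,1,1,1).

∂_2: C_2 → C_1 acts by ∂[p,q,r] = [q,r] − [p,r] + [p,q]. For instance
  ∂[0,3,4] = [3,4] − [0,4] + [0,3],
  ∂[0,2,4] = [2,4] − [0,4] + [0,2].
As a 10×10 matrix over Z this has rank 6, with invariant factors (1,1,1,1,1,1).

The boundary map ∂_3: C_3 → C_2 sends each 3-simplex σ to the alternating sum Σ_i (−1)^i (σ with its i-th vertex removed). For instance
  ∂[0,1,2,3] = [1,2,3] − [0,2,3] + [0,1,3] − [0,1,2],
  ∂[0,1,2,4] = [1,2,4] − [0,2,4] + [0,1,4] − [0,1,2].
This gives a 10×5 integer matrix of rank 4; reducing to Smith normal form yields diagonal entries (1,1,1,1).

Reading off H_k = ker ∂_k / im ∂_{k+1}:

  H_0: rank C_0 − rank ∂_1 = 5 − 4 = 1, and the invariant factors of ∂_1 are all 1, so H_0 = Z.
  H_1: rank ker ∂_1 − rank ∂_2 = (10 − 4) − 6 = 0, and the invariant factors of ∂_2 are all 1, so H_1 = 0.
  H_2: rank ker ∂_2 − rank ∂_3 = (10 − 6) − 4 = 0, and the invariant factors of ∂_3 are all 1, so H_2 = 0.
  H_3: rank ker ∂_3 − rank ∂_4 = (5 − 4) − 0 = 1, and there is no ∂_4, so H_3 = Z.

(K is a triangulation of the 3-sphere S^3.)

Hence the Betti numbers are b_0 = 1, b_1 = 0, b_2 = 0, b_3 = 1.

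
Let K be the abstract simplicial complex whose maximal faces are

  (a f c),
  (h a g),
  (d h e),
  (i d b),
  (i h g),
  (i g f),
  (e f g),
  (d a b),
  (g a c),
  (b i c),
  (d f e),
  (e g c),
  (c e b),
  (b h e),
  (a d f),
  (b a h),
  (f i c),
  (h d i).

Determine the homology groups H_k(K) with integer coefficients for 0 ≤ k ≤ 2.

K has 9 vertices, 27 edges, 18 triangles.
rank ∂_0 = 0, rank ∂_1 = 8 ⇒ b_0 = 9 − 0 − 8 = 1; all invariant factors of ∂_1 are 1 so no torsion. So H_0 = Z.
rank ∂_1 = 8, rank ∂_2 = 18 ⇒ b_1 = 27 − 8 − 18 = 1; ∂_2 has invariant factor(s) [2] giving torsion. So H_1 = Z ⊕ Z_2.
rank ∂_2 = 18, rank ∂_3 = 0 ⇒ b_2 = 18 − 18 − 0 = 0. So H_2 = 0.

H_0 = Z,  H_1 = Z ⊕ Z_2,  H_2 = 0.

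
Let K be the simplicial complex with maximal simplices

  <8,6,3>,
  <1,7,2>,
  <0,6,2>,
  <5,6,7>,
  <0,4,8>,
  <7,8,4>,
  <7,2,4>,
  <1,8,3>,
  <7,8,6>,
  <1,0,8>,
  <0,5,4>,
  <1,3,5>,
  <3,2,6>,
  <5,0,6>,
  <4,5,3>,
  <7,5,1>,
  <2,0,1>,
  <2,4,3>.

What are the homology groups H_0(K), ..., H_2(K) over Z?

H_0 ≅ Z,  H_1 ≅ Z^2,  H_2 ≅ Z.

Fix the vertex order 0 < 1 < 2 < 3 < 4 < 5 < 6 < 7 < 8 and write every simplex with vertices in increasing order. Then dim K = 2 and the simplices of K are:

  0-simplices (9): [0], [1], [2], [3], [4], [5], [6], [7], [8]
  1-simplices (27): (27 of them)
  2-simplices (18): [0,1,2], [0,1,8], [0,2,6], [0,4,5], [0,4,8], [0,5,6], [1,2,7], [1,3,5], [1,3,8], [1,5,7], [2,3,4], [2,3,6], [2,4,7], [3,4,5], [3,6,8], [4,7,8], [5,6,7], [6,7,8]

giving chain groups C_0 ≅ Z^9, C_1 ≅ Z^27, C_2 ≅ Z^18.

The boundary map ∂_1: C_1 → C_0 is given by ∂[p,q] = [q] − [p].
This gives a 9×27 integer matrix of rank 8; reducing to Smith normal form yields diagonal entries (1,1,1,1,1,1,1,1).

Boundary ∂_2: C_2 → C_1 sends each 2-simplex [p,q,r] to [q,r] − [p,r] + [p,q]. For instance
  ∂[4,7,8] = [7,8] − [4,8] + [4,7],
  ∂[0,2,6] = [2,6] − [0,6] + [0,2].
This gives a 27×18 integer matrix of rank 17; reducing to Smith normal form yields diagonal entries (1,1,1,1,1,1,1,1,1,1,1,1,1,1,1,1,1).

From H_k ≅ ker(∂_k) / im(∂_{k+1}) we obtain:

  H_0: rank C_0 − rank ∂_1 = 9 − 8 = 1, and the invariant factors of ∂_1 are all 1, so H_0 = Z.
  H_1: rank ker ∂_1 − rank ∂_2 = (27 − 8) − 17 = 2, and the invariant factors of ∂_2 are all 1, so H_1 = Z^2.
  H_2: rank ker ∂_2 − rank ∂_3 = (18 − 17) − 0 = 1, and there is no ∂_3, so H_2 = Z.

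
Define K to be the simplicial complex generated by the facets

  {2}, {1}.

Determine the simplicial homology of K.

H_0 = Z^2.

Order the vertices as 1 < 2. Listing each simplex with vertices in this order, K has dimension 0 with simplices:

  0-simplices (2): [1], [2]

so the chain groups are C_0 ≅ Z^2.

Reading off H_k = ker ∂_k / im ∂_{k+1}:

  H_0: rank C_0 − rank ∂_1 = 2 − 0 = 2, and there is no ∂_1, so H_0 = Z^2.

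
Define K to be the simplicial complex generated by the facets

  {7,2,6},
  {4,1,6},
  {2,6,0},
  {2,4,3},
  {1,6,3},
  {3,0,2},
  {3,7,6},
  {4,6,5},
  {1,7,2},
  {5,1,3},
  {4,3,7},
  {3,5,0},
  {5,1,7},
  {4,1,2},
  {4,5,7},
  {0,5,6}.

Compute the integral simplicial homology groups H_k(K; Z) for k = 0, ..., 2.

Order the vertices as 0 < 1 < 2 < 3 < 4 < 5 < 6 < 7. Listing each simplex with vertices in this order, K has dimension 2 with simplices:

  0-simplices (8): [0], [1], [2], [3], [4], [5], [6], [7]
  1-simplices (24): (24 of them)
  2-simplices (16): [0,2,3], [0,2,6], [0,3,5], [0,5,6], [1,2,4], [1,2,7], [1,3,5], [1,3,6], [1,4,6], [1,5,7], [2,3,4], [2,6,7], [3,4,7], [3,6,7], [4,5,6], [4,5,7]

Hence C_0 ≅ Z^8, C_1 ≅ Z^24, C_2 ≅ Z^16.

The boundary map ∂_1: C_1 → C_0 maps an edge to its endpoints' difference, ∂[p,q] = q − p.
The 8×24 boundary matrix has rank 7 and Smith normal form diag(1,1,1,1,1,1,1).

∂_2: C_2 → C_1 sends each 2-simplex [p,q,r] to [q,r] − [p,r] + [p,q]. For instance
  ∂[1,2,7] = [2,7] − [1,7] + [1,2],
  ∂[1,2,4] = [2,4] − [1,4] + [1,2].
The resulting 24×16 matrix has rank 15, and its Smith normal form has invariant factors (1,1,1,1,1,1,1,1,1,1,1,1,1,1,1).

Now H_k = ker ∂_k / im ∂_{k+1}, so:

  H_0: rank C_0 − rank ∂_1 = 8 − 7 = 1, and the invariant factors of ∂_1 are all 1, so H_0 ≅ Z.
  H_1: rank ker ∂_1 − rank ∂_2 = (24 − 7) − 15 = 2, and the invariant factors of ∂_2 are all 1, so H_1 ≅ Z^2.
  H_2: rank ker ∂_2 − rank ∂_3 = (16 − 15) − 0 = 1, and there is no ∂_3, so H_2 ≅ Z.

(K is a triangulation of the torus T^2.)

H_0 = Z,  H_1 = Z^2,  H_2 = Z.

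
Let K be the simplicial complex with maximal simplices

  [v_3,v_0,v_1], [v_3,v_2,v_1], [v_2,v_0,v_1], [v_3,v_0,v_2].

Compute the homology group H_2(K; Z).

H_2 ≅ Z.

Take the total order v_0 < v_1 < v_2 < v_3 on the vertex set. Then K (dimension 2) consists of the simplices:

  0-simplices (4): [v_0], [v_1], [v_2], [v_3]
  1-simplices (6): [v_0,v_1], [v_0,v_2], [v_0,v_3], [v_1,v_2], [v_1,v_3], [v_2,v_3]
  2-simplices (4): [v_0,v_1,v_2], [v_0,v_1,v_3], [v_0,v_2,v_3], [v_1,v_2,v_3]

Hence C_0 ≅ Z^4, C_1 ≅ Z^6, C_2 ≅ Z^4.

The boundary map ∂_1: C_1 → C_0 sends each edge [p,q] (with p < q) to q − p.
The 4×6 boundary matrix has rank 3 and Smith normal form diag(1,1,1).

The boundary map ∂_2: C_2 → C_1 acts by ∂[p,q,r] = [q,r] − [p,r] + [p,q]. For instance
  ∂[v_0,v_1,v_3] = [v_1,v_3] − [v_0,v_3] + [v_0,v_1],
  ∂[v_1,v_2,v_3] = [v_2,v_3] − [v_1,v_3] + [v_1,v_2].
The 6×4 boundary matrix has rank 3 and Smith normal form diag(1,1,1).

Now H_k = ker ∂_k / im ∂_{k+1}, so:

  H_2: rank ker ∂_2 − rank ∂_3 = (4 − 3) − 0 = 1, and there is no ∂_3, so H_2 = Z.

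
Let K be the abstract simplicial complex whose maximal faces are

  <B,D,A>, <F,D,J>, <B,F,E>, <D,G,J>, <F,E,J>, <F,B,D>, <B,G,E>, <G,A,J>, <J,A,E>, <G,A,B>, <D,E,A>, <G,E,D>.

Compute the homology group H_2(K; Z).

K has 7 vertices, 18 edges, 12 triangles.
rank ∂_2 = 12, rank ∂_3 = 0 ⇒ b_2 = 12 − 12 − 0 = 0. So H_2 ≅ 0.

H_2 ≅ 0.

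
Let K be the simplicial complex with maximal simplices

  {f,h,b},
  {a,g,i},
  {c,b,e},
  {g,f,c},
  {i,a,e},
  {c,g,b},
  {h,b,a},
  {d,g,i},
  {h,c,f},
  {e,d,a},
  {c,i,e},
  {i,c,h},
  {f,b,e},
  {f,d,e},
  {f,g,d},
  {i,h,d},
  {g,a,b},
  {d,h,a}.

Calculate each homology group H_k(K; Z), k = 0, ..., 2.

Order the vertices as a < b < c < d < e < f < g < h < i. Listing each simplex with vertices in this order, K has dimension 2 with simplices:

  0-simplices (9): a, b, c, d, e, f, g, h, i
  1-simplices (27): ab, ad, ae, ag, ah, ai, bc, be, bf, bg, bh, ce, cf, cg, ch, ci, de, df, dg, dh, di, ef, ei, fg, fh, gi, hi
  2-simplices (18): abg, abh, ade, adh, aei, agi, bce, bcg, bef, bfh, cei, cfg, cfh, chi, def, dfg, dgi, dhi

so the chain groups are C_0 ≅ Z^9, C_1 ≅ Z^27, C_2 ≅ Z^18.

Boundary ∂_1: C_1 → C_0 sends each edge [p,q] (with p < q) to q − p. For instance
  ∂di = i − d.
The 9×27 boundary matrix has rank 8 and Smith normal form diag(1,1,1,1,1,1,1,1).

The boundary map ∂_2: C_2 → C_1 acts by ∂[p,q,r] = [q,r] − [p,r] + [p,q]. For instance
  ∂dfg = fg − dg + df,
  ∂dhi = hi − di + dh.
As a 27×18 matrix over Z this has rank 18, with invariant factors (1,1,1,1,1,1,1,1,1,1,1,1,1,1,1,1,1,2).

Now H_k = ker ∂_k / im ∂_{k+1}, so:

  H_0: rank C_0 − rank ∂_1 = 9 − 8 = 1, and the invariant factors of ∂_1 are all 1, so H_0 = Z.
  H_1: rank ker ∂_1 − rank ∂_2 = (27 − 8) − 18 = 1, and ∂_2 has invariant factor 2 > 1, so H_1 = Z ⊕ Z/2.
  H_2: rank ker ∂_2 − rank ∂_3 = (18 − 18) − 0 = 0, and there is no ∂_3, so H_2 = 0.

As a check, the Euler characteristic is 9 − 27 + 18 = 0, which agrees with 1 − 1 + 0 = 0.

H_0 ≅ Z,  H_1 ≅ Z ⊕ Z/2,  H_2 = 0.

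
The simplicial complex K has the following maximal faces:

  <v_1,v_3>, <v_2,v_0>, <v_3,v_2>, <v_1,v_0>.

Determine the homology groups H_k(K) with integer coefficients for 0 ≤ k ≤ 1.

H_0 ≅ Z,  H_1 ≅ Z.

Order the vertices as v_0 < v_1 < v_2 < v_3. Listing each simplex with vertices in this order, K has dimension 1 with simplices:

  0-simplices (4): [v_0], [v_1], [v_2], [v_3]
  1-simplices (4): [v_0,v_1], [v_0,v_2], [v_1,v_3], [v_2,v_3]

giving chain groups C_0 ≅ Z^4, C_1 ≅ Z^4.

∂_1: C_1 → C_0 is given by ∂[p,q] = [q] − [p].
The 4×4 boundary matrix has rank 3 and Smith normal form diag(1,1,1).

From H_k ≅ ker(∂_k) / im(∂_{k+1}) we obtain:

  H_0: rank C_0 − rank ∂_1 = 4 − 3 = 1, and the invariant factors of ∂_1 are all 1, so H_0 ≅ Z.
  H_1: rank ker ∂_1 − rank ∂_2 = (4 − 3) − 0 = 1, and there is no ∂_2, so H_1 ≅ Z.

As a check, the Euler characteristic is 4 − 4 = 0, which agrees with 1 − 1 = 0.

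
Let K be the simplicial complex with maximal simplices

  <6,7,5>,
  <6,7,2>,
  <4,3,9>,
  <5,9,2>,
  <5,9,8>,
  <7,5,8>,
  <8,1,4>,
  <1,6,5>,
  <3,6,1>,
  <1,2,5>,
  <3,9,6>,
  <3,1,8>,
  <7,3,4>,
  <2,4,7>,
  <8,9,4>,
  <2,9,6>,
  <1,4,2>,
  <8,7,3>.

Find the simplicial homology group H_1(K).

K has 9 vertices, 27 edges, 18 triangles.
rank ∂_1 = 8, rank ∂_2 = 18 ⇒ b_1 = 27 − 8 − 18 = 1; ∂_2 has invariant factor(s) [2] giving torsion. So H_1 ≅ Z × Z/2.

H_1 ≅ Z × Z/2.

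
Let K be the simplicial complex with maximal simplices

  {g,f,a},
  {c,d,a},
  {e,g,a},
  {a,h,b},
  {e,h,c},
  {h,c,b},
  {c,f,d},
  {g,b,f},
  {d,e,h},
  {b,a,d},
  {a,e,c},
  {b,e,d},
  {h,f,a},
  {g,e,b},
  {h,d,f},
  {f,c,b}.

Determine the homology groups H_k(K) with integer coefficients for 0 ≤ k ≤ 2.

We work with the vertex ordering a < b < c < d < e < f < g < h. The simplices of K, each written with vertices in increasing order, are:

  0-simplices (8): a, b, c, d, e, f, g, h
  1-simplices (24): ab, ac, ad, ae, af, ag, ah, bc, bd, be, bf, bg, bh, cd, ce, cf, ch, de, df, dh, eg, eh, fg, fh
  2-simplices (16): abd, abh, acd, ace, aeg, afg, afh, bcf, bch, bde, beg, bfg, cdf, ceh, deh, dfh

giving chain groups C_0 ≅ Z^8, C_1 ≅ Z^24, C_2 ≅ Z^16.

∂_1: C_1 → C_0 is given by ∂[p,q] = [q] − [p]. For instance
  ∂cd = d − c.
This gives a 8×24 integer matrix of rank 7; reducing to Smith normal form yields diagonal entries (1,1,1,1,1,1,1).

∂_2: C_2 → C_1 acts by ∂[p,q,r] = [q,r] − [p,r] + [p,q]. For instance
  ∂afg = fg − ag + af,
  ∂cdf = df − cf + cd.
As a 24×16 matrix over Z this has rank 15, with invariant factors (1,1,1,1,1,1,1,1,1,1,1,1,1,1,1).

Computing H_k = (kernel of ∂_k) / (image of ∂_{k+1}):

  H_0: rank C_0 − rank ∂_1 = 8 − 7 = 1, and the invariant factors of ∂_1 are all 1, so H_0 ≅ Z.
  H_1: rank ker ∂_1 − rank ∂_2 = (24 − 7) − 15 = 2, and the invariant factors of ∂_2 are all 1, so H_1 ≅ Z^2.
  H_2: rank ker ∂_2 − rank ∂_3 = (16 − 15) − 0 = 1, and there is no ∂_3, so H_2 ≅ Z.

H_0 = Z,  H_1 = Z^2,  H_2 = Z.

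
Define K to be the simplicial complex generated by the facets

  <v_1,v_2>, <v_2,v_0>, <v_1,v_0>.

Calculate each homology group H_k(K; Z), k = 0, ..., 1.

H_0 = Z,  H_1 = Z.

We work with the vertex ordering v_0 < v_1 < v_2. The simplices of K, each written with vertices in increasing order, are:

  0-simplices (3): [v_0], [v_1], [v_2]
  1-simplices (3): [v_0,v_1], [v_0,v_2], [v_1,v_2]

so the chain groups are C_0 ≅ Z^3, C_1 ≅ Z^3.

∂_1: C_1 → C_0 is given by ∂[p,q] = [q] − [p].
The 3×3 boundary matrix has rank 2 and Smith normal form diag(1,1).

Reading off H_k = ker ∂_k / im ∂_{k+1}:

  H_0: rank C_0 − rank ∂_1 = 3 − 2 = 1, and the invariant factors of ∂_1 are all 1, so H_0 ≅ Z.
  H_1: rank ker ∂_1 − rank ∂_2 = (3 − 2) − 0 = 1, and there is no ∂_2, so H_1 ≅ Z.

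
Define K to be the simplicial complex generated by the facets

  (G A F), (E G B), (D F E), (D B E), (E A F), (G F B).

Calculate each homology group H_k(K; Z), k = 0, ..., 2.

Fix the vertex order A < B < D < E < F < G and write every simplex with vertices in increasing order. Then dim K = 2 and the simplices of K are:

  0-simplices (6): A, B, D, E, F, G
  1-simplices (12): AE, AF, AG, BD, BE, BF, BG, DE, DF, EF, EG, FG
  2-simplices (6): AEF, AFG, BDE, BEG, BFG, DEF

so the chain groups are C_0 ≅ Z^6, C_1 ≅ Z^12, C_2 ≅ Z^6.

∂_1: C_1 → C_0 maps an edge to its endpoints' difference, ∂[p,q] = q − p. For instance
  ∂BG = G − B.
This gives a 6×12 integer matrix of rank 5; reducing to Smith normal form yields diagonal entries (1,1,1,1,1).

Boundary ∂_2: C_2 → C_1 sends each 2-simplex [p,q,r] to [q,r] − [p,r] + [p,q]. For instance
  ∂BFG = FG − BG + BF,
  ∂AEF = EF − AF + AE.
As a 12×6 matrix over Z this has rank 6, with invariant factors (1,1,1,1,1,1).

Now H_k = ker ∂_k / im ∂_{k+1}, so:

  H_0: rank C_0 − rank ∂_1 = 6 − 5 = 1, and the invariant factors of ∂_1 are all 1, so H_0 ≅ Z.
  H_1: rank ker ∂_1 − rank ∂_2 = (12 − 5) − 6 = 1, and the invariant factors of ∂_2 are all 1, so H_1 ≅ Z.
  H_2: rank ker ∂_2 − rank ∂_3 = (6 − 6) − 0 = 0, and there is no ∂_3, so H_2 ≅ 0.

As a check, the Euler characteristic is 6 − 12 + 6 = 0, which agrees with 1 − 1 + 0 = 0.

H_0 ≅ Z,  H_1 ≅ Z,  H_2 = 0.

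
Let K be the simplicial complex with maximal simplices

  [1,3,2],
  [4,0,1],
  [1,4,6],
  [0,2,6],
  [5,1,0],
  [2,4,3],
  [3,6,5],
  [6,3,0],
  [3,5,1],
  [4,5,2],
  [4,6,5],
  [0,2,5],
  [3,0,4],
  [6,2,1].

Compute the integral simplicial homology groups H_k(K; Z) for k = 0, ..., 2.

H_0 ≅ Z,  H_1 ≅ Z^2,  H_2 ≅ Z.

Take the total order 0 < 1 < 2 < 3 < 4 < 5 < 6 on the vertex set. Then K (dimension 2) consists of the simplices:

  0-simplices (7): [0], [1], [2], [3], [4], [5], [6]
  1-simplices (21): [0,1], [0,2], [0,3], [0,4], [0,5], [0,6], [1,2], [1,3], [1,4], [1,5], [1,6], [2,3], [2,4], [2,5], [2,6], [3,4], [3,5], [3,6], [4,5], [4,6], [5,6]
  2-simplices (14): [0,1,4], [0,1,5], [0,2,5], [0,2,6], [0,3,4], [0,3,6], [1,2,3], [1,2,6], [1,3,5], [1,4,6], [2,3,4], [2,4,5], [3,5,6], [4,5,6]

giving chain groups C_0 ≅ Z^7, C_1 ≅ Z^21, C_2 ≅ Z^14.

Boundary ∂_1: C_1 → C_0 sends each edge [p,q] (with p < q) to q − p. For instance
  ∂[1,2] = [2] − [1].
This gives a 7×21 integer matrix of rank 6; reducing to Smith normal form yields diagonal entries (1,1,1,1,1,1).

∂_2: C_2 → C_1 maps a triangle to the signed sum of its edges. For instance
  ∂[2,4,5] = [4,5] − [2,5] + [2,4],
  ∂[0,3,6] = [3,6] − [0,6] + [0,3].
This gives a 21×14 integer matrix of rank 13; reducing to Smith normal form yields diagonal entries (1,1,1,1,1,1,1,1,1,1,1,1,1).

Reading off H_k = ker ∂_k / im ∂_{k+1}:

  H_0: rank C_0 − rank ∂_1 = 7 − 6 = 1, and the invariant factors of ∂_1 are all 1, so H_0 ≅ Z.
  H_1: rank ker ∂_1 − rank ∂_2 = (21 − 6) − 13 = 2, and the invariant factors of ∂_2 are all 1, so H_1 ≅ Z^2.
  H_2: rank ker ∂_2 − rank ∂_3 = (14 − 13) − 0 = 1, and there is no ∂_3, so H_2 ≅ Z.

As a check, the Euler characteristic is 7 − 21 + 14 = 0, which agrees with 1 − 2 + 1 = 0.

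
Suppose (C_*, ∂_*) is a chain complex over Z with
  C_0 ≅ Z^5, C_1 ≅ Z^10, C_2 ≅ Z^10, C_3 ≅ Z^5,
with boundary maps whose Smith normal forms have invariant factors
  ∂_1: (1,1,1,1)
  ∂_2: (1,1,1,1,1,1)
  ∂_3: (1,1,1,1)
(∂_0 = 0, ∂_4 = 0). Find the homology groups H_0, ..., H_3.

H_0: b_0 = 5 − 0 − 4 = 1; torsion from ∂_1 factors > 1: none. So H_0 = Z.
H_1: b_1 = 10 − 4 − 6 = 0; torsion from ∂_2 factors > 1: none. So H_1 = 0.
H_2: b_2 = 10 − 6 − 4 = 0; torsion from ∂_3 factors > 1: none. So H_2 = 0.
H_3: b_3 = 5 − 4 − 0 = 1; torsion from ∂_4 factors > 1: none. So H_3 = Z.

H_0 = Z,  H_1 = 0,  H_2 = 0,  H_3 = Z.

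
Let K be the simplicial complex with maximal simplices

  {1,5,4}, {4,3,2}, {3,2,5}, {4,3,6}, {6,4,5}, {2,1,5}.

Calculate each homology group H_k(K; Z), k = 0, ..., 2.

H_0 = Z,  H_1 = Z,  H_2 = 0.

We work with the vertex ordering 1 < 2 < 3 < 4 < 5 < 6. The simplices of K, each written with vertices in increasing order, are:

  0-simplices (6): [1], [2], [3], [4], [5], [6]
  1-simplices (12): [1,2], [1,4], [1,5], [2,3], [2,4], [2,5], [3,4], [3,5], [3,6], [4,5], [4,6], [5,6]
  2-simplices (6): [1,2,5], [1,4,5], [2,3,4], [2,3,5], [3,4,6], [4,5,6]

Hence C_0 ≅ Z^6, C_1 ≅ Z^12, C_2 ≅ Z^6.

Boundary ∂_1: C_1 → C_0 maps an edge to its endpoints' difference, ∂[p,q] = q − p. For instance
  ∂[3,5] = [5] − [3].
This gives a 6×12 integer matrix of rank 5; reducing to Smith normal form yields diagonal entries (1,1,1,1,1).

The boundary map ∂_2: C_2 → C_1 sends each 2-simplex [p,q,r] to [q,r] − [p,r] + [p,q]. For instance
  ∂[1,2,5] = [2,5] − [1,5] + [1,2],
  ∂[3,4,6] = [4,6] − [3,6] + [3,4].
As a 12×6 matrix over Z this has rank 6, with invariant factors (1,1,1,1,1,1).

Computing H_k = (kernel of ∂_k) / (image of ∂_{k+1}):

  H_0: rank C_0 − rank ∂_1 = 6 − 5 = 1, and the invariant factors of ∂_1 are all 1, so H_0 = Z.
  H_1: rank ker ∂_1 − rank ∂_2 = (12 − 5) − 6 = 1, and the invariant factors of ∂_2 are all 1, so H_1 = Z.
  H_2: rank ker ∂_2 − rank ∂_3 = (6 − 6) − 0 = 0, and there is no ∂_3, so H_2 = 0.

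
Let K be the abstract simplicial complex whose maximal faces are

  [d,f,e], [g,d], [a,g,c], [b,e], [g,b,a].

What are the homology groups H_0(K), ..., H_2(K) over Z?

H_0 ≅ Z,  H_1 ≅ Z,  H_2 = 0.

Fix the vertex order a < b < c < d < e < f < g and write every simplex with vertices in increasing order. Then dim K = 2 and the simplices of K are:

  0-simplices (7): a, b, c, d, e, f, g
  1-simplices (10): ab, ac, ag, be, bg, cg, de, df, dg, ef
  2-simplices (3): abg, acg, def

Hence C_0 ≅ Z^7, C_1 ≅ Z^10, C_2 ≅ Z^3.

The boundary map ∂_1: C_1 → C_0 sends each edge [p,q] (with p < q) to q − p. For instance
  ∂ab = b − a.
As a 7×10 matrix over Z this has rank 6, with invariant factors (1,1,1,1,1,1).

The boundary map ∂_2: C_2 → C_1 maps a triangle to the signed sum of its edges. For instance
  ∂acg = cg − ag + ac,
  ∂def = ef − df + de.
The 10×3 boundary matrix has rank 3 and Smith normal form diag(1,1,1).

Computing H_k = (kernel of ∂_k) / (image of ∂_{k+1}):

  H_0: rank C_0 − rank ∂_1 = 7 − 6 = 1, and the invariant factors of ∂_1 are all 1, so H_0 = Z.
  H_1: rank ker ∂_1 − rank ∂_2 = (10 − 6) − 3 = 1, and the invariant factors of ∂_2 are all 1, so H_1 = Z.
  H_2: rank ker ∂_2 − rank ∂_3 = (3 − 3) − 0 = 0, and there is no ∂_3, so H_2 = 0.

As a check, the Euler characteristic is 7 − 10 + 3 = 0, which agrees with 1 − 1 + 0 = 0.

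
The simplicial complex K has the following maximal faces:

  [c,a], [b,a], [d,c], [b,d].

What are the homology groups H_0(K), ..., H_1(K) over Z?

Fix the vertex order a < b < c < d and write every simplex with vertices in increasing order. Then dim K = 1 and the simplices of K are:

  0-simplices (4): a, b, c, d
  1-simplices (4): ab, ac, bd, cd

giving chain groups C_0 ≅ Z^4, C_1 ≅ Z^4.

∂_1: C_1 → C_0 sends each edge [p,q] (with p < q) to q − p. For instance
  ∂ac = c − a.
The resulting 4×4 matrix has rank 3, and its Smith normal form has invariant factors (1,1,1).

Now H_k = ker ∂_k / im ∂_{k+1}, so:

  H_0: rank C_0 − rank ∂_1 = 4 − 3 = 1, and the invariant factors of ∂_1 are all 1, so H_0 = Z.
  H_1: rank ker ∂_1 − rank ∂_2 = (4 − 3) − 0 = 1, and there is no ∂_2, so H_1 = Z.

H_0 ≅ Z,  H_1 ≅ Z.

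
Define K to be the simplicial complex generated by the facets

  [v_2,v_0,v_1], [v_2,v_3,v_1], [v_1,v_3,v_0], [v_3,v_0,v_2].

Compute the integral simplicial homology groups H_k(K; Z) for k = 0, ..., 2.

Order the vertices as v_0 < v_1 < v_2 < v_3. Listing each simplex with vertices in this order, K has dimension 2 with simplices:

  0-simplices (4): [v_0], [v_1], [v_2], [v_3]
  1-simplices (6): [v_0,v_1], [v_0,v_2], [v_0,v_3], [v_1,v_2], [v_1,v_3], [v_2,v_3]
  2-simplices (4): [v_0,v_1,v_2], [v_0,v_1,v_3], [v_0,v_2,v_3], [v_1,v_2,v_3]

giving chain groups C_0 ≅ Z^4, C_1 ≅ Z^6, C_2 ≅ Z^4.

The boundary map ∂_1: C_1 → C_0 is given by ∂[p,q] = [q] − [p].
The 4×6 boundary matrix has rank 3 and Smith normal form diag(1,1,1).

The boundary map ∂_2: C_2 → C_1 maps a triangle to the signed sum of its edges. For instance
  ∂[v_1,v_2,v_3] = [v_2,v_3] − [v_1,v_3] + [v_1,v_2],
  ∂[v_0,v_1,v_2] = [v_1,v_2] − [v_0,v_2] + [v_0,v_1].
The resulting 6×4 matrix has rank 3, and its Smith normal form has invariant factors (1,1,1).

Now H_k = ker ∂_k / im ∂_{k+1}, so:

  H_0: rank C_0 − rank ∂_1 = 4 − 3 = 1, and the invariant factors of ∂_1 are all 1, so H_0 ≅ Z.
  H_1: rank ker ∂_1 − rank ∂_2 = (6 − 3) − 3 = 0, and the invariant factors of ∂_2 are all 1, so H_1 ≅ 0.
  H_2: rank ker ∂_2 − rank ∂_3 = (4 − 3) − 0 = 1, and there is no ∂_3, so H_2 ≅ Z.

As a check, the Euler characteristic is 4 − 6 + 4 = 2, which agrees with 1 − 0 + 1 = 2.

H_0 ≅ Z,  H_1 = 0,  H_2 ≅ Z.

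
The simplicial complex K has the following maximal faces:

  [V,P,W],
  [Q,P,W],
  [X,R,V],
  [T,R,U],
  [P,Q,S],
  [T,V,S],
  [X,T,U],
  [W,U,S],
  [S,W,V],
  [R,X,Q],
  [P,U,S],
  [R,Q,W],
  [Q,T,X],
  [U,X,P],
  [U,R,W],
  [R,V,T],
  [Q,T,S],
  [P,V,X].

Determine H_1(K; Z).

We work with the vertex ordering P < Q < R < S < T < U < V < W < X. The simplices of K, each written with vertices in increasing order, are:

  0-simplices (9): P, Q, R, S, T, U, V, W, X
  1-simplices (27): PQ, PS, PU, PV, PW, PX, QR, QS, QT, QW, QX, RT, RU, RV, RW, RX, ST, SU, SV, SW, TU, TV, TX, UW, UX, VW, VX
  2-simplices (18): PQS, PQW, PSU, PUX, PVW, PVX, QRW, QRX, QST, QTX, RTU, RTV, RUW, RVX, STV, SUW, SVW, TUX

so the chain groups are C_0 ≅ Z^9, C_1 ≅ Z^27, C_2 ≅ Z^18.

The boundary map ∂_1: C_1 → C_0 sends each edge [p,q] (with p < q) to q − p. For instance
  ∂SV = V − S.
As a 9×27 matrix over Z this has rank 8, with invariant factors (1,1,1,1,1,1,1,1).

The boundary map ∂_2: C_2 → C_1 sends each 2-simplex [p,q,r] to [q,r] − [p,r] + [p,q]. For instance
  ∂PVX = VX − PX + PV,
  ∂PVW = VW − PW + PV.
The 27×18 boundary matrix has rank 18 and Smith normal form diag(1,1,1,1,1,1,1,1,1,1,1,1,1,1,1,1,1,2).

Reading off H_k = ker ∂_k / im ∂_{k+1}:

  H_1: rank ker ∂_1 − rank ∂_2 = (27 − 8) − 18 = 1, and ∂_2 has invariant factor 2 > 1, so H_1 ≅ Z ⊕ Z_2.

H_1 = Z ⊕ Z_2.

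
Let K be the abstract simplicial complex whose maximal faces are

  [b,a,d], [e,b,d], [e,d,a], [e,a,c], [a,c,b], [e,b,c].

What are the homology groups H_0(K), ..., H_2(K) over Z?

Fix the vertex order a < b < c < d < e and write every simplex with vertices in increasing order. Then dim K = 2 and the simplices of K are:

  0-simplices (5): a, b, c, d, e
  1-simplices (9): ab, ac, ad, ae, bc, bd, be, ce, de
  2-simplices (6): abc, abd, ace, ade, bce, bde

Hence C_0 ≅ Z^5, C_1 ≅ Z^9, C_2 ≅ Z^6.

Boundary ∂_1: C_1 → C_0 sends each edge [p,q] (with p < q) to q − p.
The resulting 5×9 matrix has rank 4, and its Smith normal form has invariant factors (1,1,1,1).

The boundary map ∂_2: C_2 → C_1 acts by ∂[p,q,r] = [q,r] − [p,r] + [p,q]. For instance
  ∂ade = de − ae + ad,
  ∂bde = de − be + bd.
The resulting 9×6 matrix has rank 5, and its Smith normal form has invariant factors (1,1,1,1,1).

Now H_k = ker ∂_k / im ∂_{k+1}, so:

  H_0: rank C_0 − rank ∂_1 = 5 − 4 = 1, and the invariant factors of ∂_1 are all 1, so H_0 = Z.
  H_1: rank ker ∂_1 − rank ∂_2 = (9 − 4) − 5 = 0, and the invariant factors of ∂_2 are all 1, so H_1 = 0.
  H_2: rank ker ∂_2 − rank ∂_3 = (6 − 5) − 0 = 1, and there is no ∂_3, so H_2 = Z.

As a check, the Euler characteristic is 5 − 9 + 6 = 2, which agrees with 1 − 0 + 1 = 2.

H_0 = Z,  H_1 = 0,  H_2 = Z.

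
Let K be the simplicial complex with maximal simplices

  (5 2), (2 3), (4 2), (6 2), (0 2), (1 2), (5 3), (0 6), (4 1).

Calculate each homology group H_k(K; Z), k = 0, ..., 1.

We work with the vertex ordering 0 < 1 < 2 < 3 < 4 < 5 < 6. The simplices of K, each written with vertices in increasing order, are:

  0-simplices (7): [0], [1], [2], [3], [4], [5], [6]
  1-simplices (9): [0,2], [0,6], [1,2], [1,4], [2,3], [2,4], [2,5], [2,6], [3,5]

Hence C_0 ≅ Z^7, C_1 ≅ Z^9.

∂_1: C_1 → C_0 is given by ∂[p,q] = [q] − [p].
The resulting 7×9 matrix has rank 6, and its Smith normal form has invariant factors (1,1,1,1,1,1).

Now H_k = ker ∂_k / im ∂_{k+1}, so:

  H_0: rank C_0 − rank ∂_1 = 7 − 6 = 1, and the invariant factors of ∂_1 are all 1, so H_0 ≅ Z.
  H_1: rank ker ∂_1 − rank ∂_2 = (9 − 6) − 0 = 3, and there is no ∂_2, so H_1 ≅ Z^3.

H_0 ≅ Z,  H_1 ≅ Z^3.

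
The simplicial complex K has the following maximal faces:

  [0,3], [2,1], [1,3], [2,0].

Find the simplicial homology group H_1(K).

We work with the vertex ordering 0 < 1 < 2 < 3. The simplices of K, each written with vertices in increasing order, are:

  0-simplices (4): [0], [1], [2], [3]
  1-simplices (4): [0,2], [0,3], [1,2], [1,3]

giving chain groups C_0 ≅ Z^4, C_1 ≅ Z^4.

The boundary map ∂_1: C_1 → C_0 is given by ∂[p,q] = [q] − [p]. For instance
  ∂[1,2] = [2] − [1].
The resulting 4×4 matrix has rank 3, and its Smith normal form has invariant factors (1,1,1).

Reading off H_k = ker ∂_k / im ∂_{k+1}:

  H_1: rank ker ∂_1 − rank ∂_2 = (4 − 3) − 0 = 1, and there is no ∂_2, so H_1 = Z.

H_1 = Z.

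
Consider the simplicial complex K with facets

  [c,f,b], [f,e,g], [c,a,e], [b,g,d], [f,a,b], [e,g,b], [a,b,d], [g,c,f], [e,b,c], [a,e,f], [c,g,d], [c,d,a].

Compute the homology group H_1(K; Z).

Order the vertices as a < b < c < d < e < f < g. Listing each simplex with vertices in this order, K has dimension 2 with simplices:

  0-simplices (7): a, b, c, d, e, f, g
  1-simplices (18): ab, ac, ad, ae, af, bc, bd, be, bf, bg, cd, ce, cf, cg, dg, ef, eg, fg
  2-simplices (12): abd, abf, acd, ace, aef, bce, bcf, bdg, beg, cdg, cfg, efg

Hence C_0 ≅ Z^7, C_1 ≅ Z^18, C_2 ≅ Z^12.

The boundary map ∂_1: C_1 → C_0 sends each edge [p,q] (with p < q) to q − p.
As a 7×18 matrix over Z this has rank 6, with invariant factors (1,1,1,1,1,1).

∂_2: C_2 → C_1 acts by ∂[p,q,r] = [q,r] − [p,r] + [p,q]. For instance
  ∂efg = fg − eg + ef,
  ∂cdg = dg − cg + cd.
As a 18×12 matrix over Z this has rank 12, with invariant factors (1,1,1,1,1,1,1,1,1,1,1,2).

Reading off H_k = ker ∂_k / im ∂_{k+1}:

  H_1: rank ker ∂_1 − rank ∂_2 = (18 − 6) − 12 = 0, and ∂_2 has invariant factor 2 > 1, so H_1 = Z_2.

(K is a triangulation of the real projective plane RP^2.)

H_1 = Z_2.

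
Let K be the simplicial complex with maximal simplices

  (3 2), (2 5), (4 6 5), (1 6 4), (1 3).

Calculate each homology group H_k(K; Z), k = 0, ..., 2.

H_0 = Z,  H_1 = Z,  H_2 = 0.

Take the total order 1 < 2 < 3 < 4 < 5 < 6 on the vertex set. Then K (dimension 2) consists of the simplices:

  0-simplices (6): [1], [2], [3], [4], [5], [6]
  1-simplices (8): [1,3], [1,4], [1,6], [2,3], [2,5], [4,5], [4,6], [5,6]
  2-simplices (2): [1,4,6], [4,5,6]

giving chain groups C_0 ≅ Z^6, C_1 ≅ Z^8, C_2 ≅ Z^2.

Boundary ∂_1: C_1 → C_0 sends each edge [p,q] (with p < q) to q − p. For instance
  ∂[4,5] = [5] − [4].
The resulting 6×8 matrix has rank 5, and its Smith normal form has invariant factors (1,1,1,1,1).

∂_2: C_2 → C_1 acts by ∂[p,q,r] = [q,r] − [p,r] + [p,q]. For instance
  ∂[1,4,6] = [4,6] − [1,6] + [1,4],
  ∂[4,5,6] = [5,6] − [4,6] + [4,5].
The 8×2 boundary matrix has rank 2 and Smith normal form diag(1,1).

Now H_k = ker ∂_k / im ∂_{k+1}, so:

  H_0: rank C_0 − rank ∂_1 = 6 − 5 = 1, and the invariant factors of ∂_1 are all 1, so H_0 ≅ Z.
  H_1: rank ker ∂_1 − rank ∂_2 = (8 − 5) − 2 = 1, and the invariant factors of ∂_2 are all 1, so H_1 ≅ Z.
  H_2: rank ker ∂_2 − rank ∂_3 = (2 − 2) − 0 = 0, and there is no ∂_3, so H_2 ≅ 0.

As a check, the Euler characteristic is 6 − 8 + 2 = 0, which agrees with 1 − 1 + 0 = 0.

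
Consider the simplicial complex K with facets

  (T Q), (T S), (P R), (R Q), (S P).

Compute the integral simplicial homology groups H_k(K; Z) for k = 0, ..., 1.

Fix the vertex order P < Q < R < S < T and write every simplex with vertices in increasing order. Then dim K = 1 and the simplices of K are:

  0-simplices (5): P, Q, R, S, T
  1-simplices (5): PR, PS, QR, QT, ST

giving chain groups C_0 ≅ Z^5, C_1 ≅ Z^5.

Boundary ∂_1: C_1 → C_0 sends each edge [p,q] (with p < q) to q − p. For instance
  ∂QR = R − Q.
The resulting 5×5 matrix has rank 4, and its Smith normal form has invariant factors (1,1,1,1).

Now H_k = ker ∂_k / im ∂_{k+1}, so:

  H_0: rank C_0 − rank ∂_1 = 5 − 4 = 1, and the invariant factors of ∂_1 are all 1, so H_0 = Z.
  H_1: rank ker ∂_1 − rank ∂_2 = (5 − 4) − 0 = 1, and there is no ∂_2, so H_1 = Z.

H_0 = Z,  H_1 = Z.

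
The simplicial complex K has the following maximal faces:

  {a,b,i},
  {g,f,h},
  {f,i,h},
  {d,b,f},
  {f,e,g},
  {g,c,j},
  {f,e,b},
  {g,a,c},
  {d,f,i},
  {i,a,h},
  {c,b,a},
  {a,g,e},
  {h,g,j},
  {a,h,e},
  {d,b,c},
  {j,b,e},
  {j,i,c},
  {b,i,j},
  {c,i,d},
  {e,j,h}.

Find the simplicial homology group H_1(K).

K has 10 vertices, 30 edges, 20 triangles.
rank ∂_1 = 9, rank ∂_2 = 20 ⇒ b_1 = 30 − 9 − 20 = 1; ∂_2 has invariant factor(s) [2] giving torsion. So H_1 ≅ Z ⊕ Z/2.

H_1 ≅ Z ⊕ Z/2.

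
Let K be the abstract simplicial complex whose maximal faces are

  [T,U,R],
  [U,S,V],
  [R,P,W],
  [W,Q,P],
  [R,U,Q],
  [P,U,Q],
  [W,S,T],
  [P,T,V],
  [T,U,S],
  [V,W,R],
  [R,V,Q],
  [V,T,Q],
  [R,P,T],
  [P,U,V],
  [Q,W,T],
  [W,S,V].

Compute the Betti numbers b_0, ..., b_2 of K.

b_0 = 1, b_1 = 2, b_2 = 1.

We work with the vertex ordering P < Q < R < S < T < U < V < W. The simplices of K, each written with vertices in increasing order, are:

  0-simplices (8): P, Q, R, S, T, U, V, W
  1-simplices (24): PQ, PR, PT, PU, PV, PW, QR, QT, QU, QV, QW, RT, RU, RV, RW, ST, SU, SV, SW, TU, TV, TW, UV, VW
  2-simplices (16): PQU, PQW, PRT, PRW, PTV, PUV, QRU, QRV, QTV, QTW, RTU, RVW, STU, STW, SUV, SVW

giving chain groups C_0 ≅ Z^8, C_1 ≅ Z^24, C_2 ≅ Z^16.

∂_1: C_1 → C_0 maps an edge to its endpoints' difference, ∂[p,q] = q − p.
The resulting 8×24 matrix has rank 7, and its Smith normal form has invariant factors (1,1,1,1,1,1,1).

∂_2: C_2 → C_1 sends each 2-simplex [p,q,r] to [q,r] − [p,r] + [p,q]. For instance
  ∂STU = TU − SU + ST,
  ∂RTU = TU − RU + RT.
The resulting 24×16 matrix has rank 15, and its Smith normal form has invariant factors (1,1,1,1,1,1,1,1,1,1,1,1,1,1,1).

Reading off H_k = ker ∂_k / im ∂_{k+1}:

  H_0: rank C_0 − rank ∂_1 = 8 − 7 = 1, and the invariant factors of ∂_1 are all 1, so H_0 ≅ Z.
  H_1: rank ker ∂_1 − rank ∂_2 = (24 − 7) − 15 = 2, and the invariant factors of ∂_2 are all 1, so H_1 ≅ Z^2.
  H_2: rank ker ∂_2 − rank ∂_3 = (16 − 15) − 0 = 1, and there is no ∂_3, so H_2 ≅ Z.

As a check, the Euler characteristic is 8 − 24 + 16 = 0, which agrees with 1 − 2 + 1 = 0.

Hence the Betti numbers are b_0 = 1, b_1 = 2, b_2 = 1.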